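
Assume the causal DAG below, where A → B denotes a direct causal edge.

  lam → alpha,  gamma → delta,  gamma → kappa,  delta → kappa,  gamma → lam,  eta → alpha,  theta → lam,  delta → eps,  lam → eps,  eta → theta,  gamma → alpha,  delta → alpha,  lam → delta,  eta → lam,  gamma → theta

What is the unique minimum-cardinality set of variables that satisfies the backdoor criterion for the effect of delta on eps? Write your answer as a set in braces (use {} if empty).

Variables eligible for adjustment (non-descendants of delta, excluding delta and eps): {eta, gamma, lam, theta}.
Backdoor paths from delta to eps:
  P1: delta <- gamma -> theta <- eta -> lam -> eps
  P2: delta <- gamma -> theta <- eta -> alpha <- lam -> eps
  P3: delta <- gamma -> theta -> lam -> eps
  P4: delta <- gamma -> lam -> eps
  P5: delta <- gamma -> alpha <- eta -> theta -> lam -> eps
  P6: delta <- gamma -> alpha <- eta -> lam -> eps
  P7: delta <- gamma -> alpha <- lam -> eps
  P8: delta <- lam -> eps
The empty set is not sufficient: P3 (delta <- gamma -> theta -> lam -> eps) has no collider blocking it and no conditioned non-collider, so it is open.
Try {lam}:
  P1: blocked at chain node lam ∈ conditioning set.
  P2: blocked at collider alpha (neither it nor any descendant is in the conditioning set).
  P3: blocked at chain node lam ∈ conditioning set.
  P4: blocked at chain node lam ∈ conditioning set.
  P5: blocked at collider alpha (neither it nor any descendant is in the conditioning set).
  P6: blocked at collider alpha (neither it nor any descendant is in the conditioning set).
  P7: blocked at collider alpha (neither it nor any descendant is in the conditioning set).
  P8: blocked at fork node lam ∈ conditioning set.
{lam} contains no descendant of delta and blocks every backdoor path.
No other singleton works — e.g. {eta} leaves P3 open — so {lam} is the unique smallest valid adjustment set.

{lam}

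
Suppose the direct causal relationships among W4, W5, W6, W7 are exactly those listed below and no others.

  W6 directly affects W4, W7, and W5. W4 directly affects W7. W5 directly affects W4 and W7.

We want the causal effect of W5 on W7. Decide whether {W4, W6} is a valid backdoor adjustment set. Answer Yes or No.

No

Backdoor paths from W5 to W7 (paths whose first edge points into W5):
  P1: W5 <- W6 -> W4 -> W7
  P2: W5 <- W6 -> W7
Condition 1 (no descendant of W5 in the set): FAILS — W4 is a descendant of W5.
Condition 2 (every backdoor path blocked by {W4, W6}):
  P1: blocked at fork node W6 ∈ conditioning set.
  P2: blocked at fork node W6 ∈ conditioning set.
{W4, W6} does not satisfy the backdoor criterion.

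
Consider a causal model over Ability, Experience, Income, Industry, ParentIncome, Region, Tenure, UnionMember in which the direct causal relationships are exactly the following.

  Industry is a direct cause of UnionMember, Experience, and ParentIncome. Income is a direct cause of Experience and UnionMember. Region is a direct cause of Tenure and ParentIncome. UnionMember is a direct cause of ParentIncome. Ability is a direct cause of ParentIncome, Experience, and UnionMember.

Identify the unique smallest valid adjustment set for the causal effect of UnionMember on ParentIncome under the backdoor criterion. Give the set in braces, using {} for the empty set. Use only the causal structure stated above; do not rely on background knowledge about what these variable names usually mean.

Variables eligible for adjustment (non-descendants of UnionMember, excluding UnionMember and ParentIncome): {Ability, Experience, Income, Industry, Region, Tenure}.
Backdoor paths from UnionMember to ParentIncome:
  P1: UnionMember <- Income -> Experience <- Ability -> ParentIncome
  P2: UnionMember <- Income -> Experience <- Industry -> ParentIncome
  P3: UnionMember <- Ability -> ParentIncome
  P4: UnionMember <- Ability -> Experience <- Industry -> ParentIncome
  P5: UnionMember <- Industry -> ParentIncome
  P6: UnionMember <- Industry -> Experience <- Ability -> ParentIncome
The empty set is not sufficient: P3 (UnionMember <- Ability -> ParentIncome) has no collider blocking it and no conditioned non-collider, so it is open.
Try {Ability, Industry}:
  P1: blocked at collider Experience (neither it nor any descendant is in the conditioning set).
  P2: blocked at collider Experience (neither it nor any descendant is in the conditioning set).
  P3: blocked at fork node Ability ∈ conditioning set.
  P4: blocked at fork node Ability ∈ conditioning set.
  P5: blocked at fork node Industry ∈ conditioning set.
  P6: blocked at fork node Industry ∈ conditioning set.
{Ability, Industry} contains no descendant of UnionMember and blocks every backdoor path.
Every element of {Ability, Industry} is needed (dropping Ability leaves P3 open; dropping Industry leaves P5 open), so no proper subset is valid.
Among all size-2 subsets of the eligible variables, only {Ability, Industry} blocks every backdoor path, so it is the unique smallest valid adjustment set.

{Ability, Industry}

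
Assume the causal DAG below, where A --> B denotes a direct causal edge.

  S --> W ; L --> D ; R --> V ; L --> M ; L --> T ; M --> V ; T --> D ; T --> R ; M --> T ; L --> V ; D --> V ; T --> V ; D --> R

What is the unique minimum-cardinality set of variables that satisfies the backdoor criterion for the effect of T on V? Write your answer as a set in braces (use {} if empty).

{L, M}

Variables eligible for adjustment (non-descendants of T, excluding T and V): {L, M, S, W}.
Backdoor paths from T to V:
  P1: T <- L -> M -> V
  P2: T <- L -> D -> R -> V
  P3: T <- L -> D -> V
  P4: T <- L -> V
  P5: T <- M <- L -> D -> R -> V
  P6: T <- M <- L -> D -> V
  P7: T <- M <- L -> V
  P8: T <- M -> V
The empty set is not sufficient: P1 (T <- L -> M -> V) has no collider blocking it and no conditioned non-collider, so it is open.
Try {L, M}:
  P1: blocked at fork node L ∈ conditioning set.
  P2: blocked at fork node L ∈ conditioning set.
  P3: blocked at fork node L ∈ conditioning set.
  P4: blocked at fork node L ∈ conditioning set.
  P5: blocked at chain node M ∈ conditioning set.
  P6: blocked at chain node M ∈ conditioning set.
  P7: blocked at chain node M ∈ conditioning set.
  P8: blocked at fork node M ∈ conditioning set.
{L, M} contains no descendant of T and blocks every backdoor path.
Every element of {L, M} is needed (dropping L leaves P2 open; dropping M leaves P8 open), so no proper subset is valid.
Among all size-2 subsets of the eligible variables, only {L, M} blocks every backdoor path, so it is the unique smallest valid adjustment set.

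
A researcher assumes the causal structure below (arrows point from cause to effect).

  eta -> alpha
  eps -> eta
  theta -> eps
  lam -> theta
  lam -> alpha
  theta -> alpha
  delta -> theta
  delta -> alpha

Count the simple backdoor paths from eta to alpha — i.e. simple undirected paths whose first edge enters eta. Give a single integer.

3

A backdoor path from eta to alpha is any simple undirected path whose first edge points into eta (i.e. leaves eta via a parent).
Parents of eta: {eps}.
Enumerating:
  P1: eta <- eps <- theta <- delta -> alpha
  P2: eta <- eps <- theta <- lam -> alpha
  P3: eta <- eps <- theta -> alpha
That exhausts the simple backdoor paths. Count: 3.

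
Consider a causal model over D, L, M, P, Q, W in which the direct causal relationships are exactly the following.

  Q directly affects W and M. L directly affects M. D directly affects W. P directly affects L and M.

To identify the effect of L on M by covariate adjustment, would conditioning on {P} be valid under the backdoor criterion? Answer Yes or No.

Backdoor paths from L to M (paths whose first edge points into L):
  P1: L <- P -> M
Condition 1 (no descendant of L in the set): holds — descendants of L are {M}; none are in {P}.
Condition 2 (every backdoor path blocked by {P}):
  P1: blocked at fork node P ∈ conditioning set.
{P} satisfies the backdoor criterion.

Yes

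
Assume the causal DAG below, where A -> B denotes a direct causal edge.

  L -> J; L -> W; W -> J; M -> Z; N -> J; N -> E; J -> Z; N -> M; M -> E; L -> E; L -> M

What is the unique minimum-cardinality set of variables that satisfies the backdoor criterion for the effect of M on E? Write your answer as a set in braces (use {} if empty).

Variables eligible for adjustment (non-descendants of M, excluding M and E): {J, L, N, W}.
Backdoor paths from M to E:
  P1: M <- N -> J <- L -> E
  P2: M <- N -> J <- W <- L -> E
  P3: M <- N -> E
  P4: M <- L -> W -> J <- N -> E
  P5: M <- L -> J <- N -> E
  P6: M <- L -> E
The empty set is not sufficient: P3 (M <- N -> E) has no collider blocking it and no conditioned non-collider, so it is open.
Try {L, N}:
  P1: blocked at fork node N ∈ conditioning set.
  P2: blocked at fork node N ∈ conditioning set.
  P3: blocked at fork node N ∈ conditioning set.
  P4: blocked at fork node L ∈ conditioning set.
  P5: blocked at fork node L ∈ conditioning set.
  P6: blocked at fork node L ∈ conditioning set.
{L, N} contains no descendant of M and blocks every backdoor path.
Every element of {L, N} is needed (dropping L leaves P6 open; dropping N leaves P3 open), so no proper subset is valid.
Among all size-2 subsets of the eligible variables, only {L, N} blocks every backdoor path, so it is the unique smallest valid adjustment set.

{L, N}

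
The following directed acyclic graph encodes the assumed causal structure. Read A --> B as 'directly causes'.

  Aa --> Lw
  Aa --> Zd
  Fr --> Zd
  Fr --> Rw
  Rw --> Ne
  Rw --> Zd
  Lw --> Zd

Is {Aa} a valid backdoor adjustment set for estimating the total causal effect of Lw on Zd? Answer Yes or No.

Yes

Backdoor paths from Lw to Zd (paths whose first edge points into Lw):
  P1: Lw <- Aa -> Zd
Condition 1 (no descendant of Lw in the set): holds — descendants of Lw are {Zd}; none are in {Aa}.
Condition 2 (every backdoor path blocked by {Aa}):
  P1: blocked at fork node Aa ∈ conditioning set.
{Aa} satisfies the backdoor criterion.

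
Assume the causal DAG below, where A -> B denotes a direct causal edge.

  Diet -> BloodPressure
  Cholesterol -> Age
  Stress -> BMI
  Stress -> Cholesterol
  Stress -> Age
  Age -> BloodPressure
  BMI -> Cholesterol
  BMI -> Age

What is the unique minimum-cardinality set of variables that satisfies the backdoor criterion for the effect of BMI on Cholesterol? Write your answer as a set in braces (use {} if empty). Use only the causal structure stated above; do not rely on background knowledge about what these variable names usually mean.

Variables eligible for adjustment (non-descendants of BMI, excluding BMI and Cholesterol): {Diet, Stress}.
Backdoor paths from BMI to Cholesterol:
  P1: BMI <- Stress -> Cholesterol
  P2: BMI <- Stress -> Age <- Cholesterol
The empty set is not sufficient: P1 (BMI <- Stress -> Cholesterol) has no collider blocking it and no conditioned non-collider, so it is open.
Try {Stress}:
  P1: blocked at fork node Stress ∈ conditioning set.
  P2: blocked at fork node Stress ∈ conditioning set.
{Stress} contains no descendant of BMI and blocks every backdoor path.
No other singleton works — e.g. {Diet} leaves P1 open — so {Stress} is the unique smallest valid adjustment set.

{Stress}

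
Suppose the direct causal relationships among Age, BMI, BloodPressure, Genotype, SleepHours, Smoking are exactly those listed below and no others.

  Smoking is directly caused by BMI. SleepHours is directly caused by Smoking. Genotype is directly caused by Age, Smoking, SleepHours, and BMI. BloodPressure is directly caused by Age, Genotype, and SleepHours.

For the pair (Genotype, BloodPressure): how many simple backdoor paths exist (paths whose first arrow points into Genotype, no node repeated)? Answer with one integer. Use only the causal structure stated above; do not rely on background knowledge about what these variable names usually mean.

4

A backdoor path from Genotype to BloodPressure is any simple undirected path whose first edge points into Genotype (i.e. leaves Genotype via a parent).
Parents of Genotype: {Age, BMI, SleepHours, Smoking}.
Enumerating:
  P1: Genotype <- Age -> BloodPressure
  P2: Genotype <- BMI -> Smoking -> SleepHours -> BloodPressure
  P3: Genotype <- Smoking -> SleepHours -> BloodPressure
  P4: Genotype <- SleepHours -> BloodPressure
That exhausts the simple backdoor paths. Count: 4.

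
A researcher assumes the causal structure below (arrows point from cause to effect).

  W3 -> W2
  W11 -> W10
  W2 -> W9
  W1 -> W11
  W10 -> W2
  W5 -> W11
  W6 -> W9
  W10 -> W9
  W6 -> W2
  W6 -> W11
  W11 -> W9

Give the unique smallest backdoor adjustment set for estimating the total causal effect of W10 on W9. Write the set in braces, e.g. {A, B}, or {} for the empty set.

{W11}

Variables eligible for adjustment (non-descendants of W10, excluding W10 and W9): {W1, W11, W3, W5, W6}.
Backdoor paths from W10 to W9:
  P1: W10 <- W11 <- W6 -> W2 -> W9
  P2: W10 <- W11 <- W6 -> W9
  P3: W10 <- W11 -> W9
The empty set is not sufficient: P1 (W10 <- W11 <- W6 -> W2 -> W9) has no collider blocking it and no conditioned non-collider, so it is open.
Try {W11}:
  P1: blocked at chain node W11 ∈ conditioning set.
  P2: blocked at chain node W11 ∈ conditioning set.
  P3: blocked at fork node W11 ∈ conditioning set.
{W11} contains no descendant of W10 and blocks every backdoor path.
No other singleton works — e.g. {W5} leaves P1 open — so {W11} is the unique smallest valid adjustment set.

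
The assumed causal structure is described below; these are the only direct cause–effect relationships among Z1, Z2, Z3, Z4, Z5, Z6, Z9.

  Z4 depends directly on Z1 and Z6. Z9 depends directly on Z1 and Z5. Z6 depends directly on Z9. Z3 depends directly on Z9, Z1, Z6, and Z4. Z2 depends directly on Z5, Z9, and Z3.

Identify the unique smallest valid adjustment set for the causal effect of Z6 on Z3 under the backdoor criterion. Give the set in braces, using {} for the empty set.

Variables eligible for adjustment (non-descendants of Z6, excluding Z6 and Z3): {Z1, Z5, Z9}.
Backdoor paths from Z6 to Z3:
  P1: Z6 <- Z9 <- Z5 -> Z2 <- Z3
  P2: Z6 <- Z9 <- Z1 -> Z4 -> Z3
  P3: Z6 <- Z9 <- Z1 -> Z3
  P4: Z6 <- Z9 -> Z3
  P5: Z6 <- Z9 -> Z2 <- Z3
The empty set is not sufficient: P2 (Z6 <- Z9 <- Z1 -> Z4 -> Z3) has no collider blocking it and no conditioned non-collider, so it is open.
Try {Z9}:
  P1: blocked at chain node Z9 ∈ conditioning set.
  P2: blocked at chain node Z9 ∈ conditioning set.
  P3: blocked at chain node Z9 ∈ conditioning set.
  P4: blocked at fork node Z9 ∈ conditioning set.
  P5: blocked at fork node Z9 ∈ conditioning set.
{Z9} contains no descendant of Z6 and blocks every backdoor path.
No other singleton works — e.g. {Z5} leaves P2 open — so {Z9} is the unique smallest valid adjustment set.

{Z9}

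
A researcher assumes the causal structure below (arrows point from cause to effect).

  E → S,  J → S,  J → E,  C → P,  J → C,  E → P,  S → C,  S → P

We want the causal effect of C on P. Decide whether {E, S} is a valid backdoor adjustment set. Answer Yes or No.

Backdoor paths from C to P (paths whose first edge points into C):
  P1: C <- J -> E -> S -> P
  P2: C <- J -> E -> P
  P3: C <- J -> S <- E -> P
  P4: C <- J -> S -> P
  P5: C <- S <- J -> E -> P
  P6: C <- S <- E -> P
  P7: C <- S -> P
Condition 1 (no descendant of C in the set): holds — descendants of C are {P}; none are in {E, S}.
Condition 2 (every backdoor path blocked by {E, S}):
  P1: blocked at chain node E ∈ conditioning set.
  P2: blocked at chain node E ∈ conditioning set.
  P3: blocked at fork node E ∈ conditioning set.
  P4: blocked at chain node S ∈ conditioning set.
  P5: blocked at chain node S ∈ conditioning set.
  P6: blocked at chain node S ∈ conditioning set.
  P7: blocked at fork node S ∈ conditioning set.
{E, S} satisfies the backdoor criterion.

Yes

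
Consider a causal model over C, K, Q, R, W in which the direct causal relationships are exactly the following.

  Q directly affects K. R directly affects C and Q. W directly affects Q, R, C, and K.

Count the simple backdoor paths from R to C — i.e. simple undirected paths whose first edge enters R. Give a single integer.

A backdoor path from R to C is any simple undirected path whose first edge points into R (i.e. leaves R via a parent).
Parents of R: {W}.
Enumerating:
  P1: R <- W -> C
That exhausts the simple backdoor paths. Count: 1.

1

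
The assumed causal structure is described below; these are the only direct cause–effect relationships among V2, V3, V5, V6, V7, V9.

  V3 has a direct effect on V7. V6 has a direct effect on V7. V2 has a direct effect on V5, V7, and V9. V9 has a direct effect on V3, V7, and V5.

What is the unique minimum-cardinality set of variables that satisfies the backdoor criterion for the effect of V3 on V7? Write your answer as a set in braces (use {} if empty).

{V9}

Variables eligible for adjustment (non-descendants of V3, excluding V3 and V7): {V2, V5, V6, V9}.
Backdoor paths from V3 to V7:
  P1: V3 <- V9 <- V2 -> V7
  P2: V3 <- V9 -> V5 <- V2 -> V7
  P3: V3 <- V9 -> V7
The empty set is not sufficient: P1 (V3 <- V9 <- V2 -> V7) has no collider blocking it and no conditioned non-collider, so it is open.
Try {V9}:
  P1: blocked at chain node V9 ∈ conditioning set.
  P2: blocked at fork node V9 ∈ conditioning set.
  P3: blocked at fork node V9 ∈ conditioning set.
{V9} contains no descendant of V3 and blocks every backdoor path.
No other singleton works — e.g. {V2} leaves P3 open — so {V9} is the unique smallest valid adjustment set.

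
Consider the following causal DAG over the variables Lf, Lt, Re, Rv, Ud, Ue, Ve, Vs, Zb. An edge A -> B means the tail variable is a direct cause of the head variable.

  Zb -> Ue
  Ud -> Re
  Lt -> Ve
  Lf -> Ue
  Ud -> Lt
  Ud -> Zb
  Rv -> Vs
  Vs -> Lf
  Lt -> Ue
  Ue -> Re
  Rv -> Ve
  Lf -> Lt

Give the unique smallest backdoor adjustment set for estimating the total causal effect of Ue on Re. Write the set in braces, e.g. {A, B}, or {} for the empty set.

{Ud}

Variables eligible for adjustment (non-descendants of Ue, excluding Ue and Re): {Lf, Lt, Rv, Ud, Ve, Vs, Zb}.
Backdoor paths from Ue to Re:
  P1: Ue <- Lf <- Vs <- Rv -> Ve <- Lt <- Ud -> Re
  P2: Ue <- Lf -> Lt <- Ud -> Re
  P3: Ue <- Lt <- Ud -> Re
  P4: Ue <- Zb <- Ud -> Re
The empty set is not sufficient: P3 (Ue <- Lt <- Ud -> Re) has no collider blocking it and no conditioned non-collider, so it is open.
Try {Ud}:
  P1: blocked at collider Ve (neither it nor any descendant is in the conditioning set).
  P2: blocked at collider Lt (neither it nor any descendant is in the conditioning set).
  P3: blocked at fork node Ud ∈ conditioning set.
  P4: blocked at fork node Ud ∈ conditioning set.
{Ud} contains no descendant of Ue and blocks every backdoor path.
No other singleton works — e.g. {Rv} leaves P3 open — so {Ud} is the unique smallest valid adjustment set.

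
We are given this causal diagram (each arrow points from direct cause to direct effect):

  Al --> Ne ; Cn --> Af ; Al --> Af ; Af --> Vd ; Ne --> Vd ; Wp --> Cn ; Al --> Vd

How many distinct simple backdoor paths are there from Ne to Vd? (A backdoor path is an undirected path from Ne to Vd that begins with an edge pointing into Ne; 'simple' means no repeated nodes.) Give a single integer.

2

A backdoor path from Ne to Vd is any simple undirected path whose first edge points into Ne (i.e. leaves Ne via a parent).
Parents of Ne: {Al}.
Enumerating:
  P1: Ne <- Al -> Af -> Vd
  P2: Ne <- Al -> Vd
That exhausts the simple backdoor paths. Count: 2.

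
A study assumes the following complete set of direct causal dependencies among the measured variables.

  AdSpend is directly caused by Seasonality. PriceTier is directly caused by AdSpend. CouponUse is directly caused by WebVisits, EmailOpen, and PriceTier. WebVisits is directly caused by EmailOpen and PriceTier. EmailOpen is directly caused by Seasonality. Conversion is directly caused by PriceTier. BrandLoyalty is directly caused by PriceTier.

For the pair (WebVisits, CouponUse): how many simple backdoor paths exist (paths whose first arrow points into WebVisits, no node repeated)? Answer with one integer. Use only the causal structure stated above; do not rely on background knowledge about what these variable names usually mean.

A backdoor path from WebVisits to CouponUse is any simple undirected path whose first edge points into WebVisits (i.e. leaves WebVisits via a parent).
Parents of WebVisits: {EmailOpen, PriceTier}.
Enumerating:
  P1: WebVisits <- PriceTier <- AdSpend <- Seasonality -> EmailOpen -> CouponUse
  P2: WebVisits <- PriceTier -> CouponUse
  P3: WebVisits <- EmailOpen <- Seasonality -> AdSpend -> PriceTier -> CouponUse
  P4: WebVisits <- EmailOpen -> CouponUse
That exhausts the simple backdoor paths. Count: 4.

4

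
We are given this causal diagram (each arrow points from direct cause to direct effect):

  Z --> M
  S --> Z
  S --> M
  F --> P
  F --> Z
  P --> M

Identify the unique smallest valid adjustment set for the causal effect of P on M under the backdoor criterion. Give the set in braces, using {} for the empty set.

{F}

Variables eligible for adjustment (non-descendants of P, excluding P and M): {F, S, Z}.
Backdoor paths from P to M:
  P1: P <- F -> Z <- S -> M
  P2: P <- F -> Z -> M
The empty set is not sufficient: P2 (P <- F -> Z -> M) has no collider blocking it and no conditioned non-collider, so it is open.
Try {F}:
  P1: blocked at fork node F ∈ conditioning set.
  P2: blocked at fork node F ∈ conditioning set.
{F} contains no descendant of P and blocks every backdoor path.
No other singleton works — e.g. {S} leaves P2 open — so {F} is the unique smallest valid adjustment set.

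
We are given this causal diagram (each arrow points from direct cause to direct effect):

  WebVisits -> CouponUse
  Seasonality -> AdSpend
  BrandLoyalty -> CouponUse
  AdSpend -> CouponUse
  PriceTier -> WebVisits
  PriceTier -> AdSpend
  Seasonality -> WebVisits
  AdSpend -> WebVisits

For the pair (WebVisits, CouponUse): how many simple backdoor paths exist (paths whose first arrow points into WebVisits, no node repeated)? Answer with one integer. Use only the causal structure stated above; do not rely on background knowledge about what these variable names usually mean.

3

A backdoor path from WebVisits to CouponUse is any simple undirected path whose first edge points into WebVisits (i.e. leaves WebVisits via a parent).
Parents of WebVisits: {AdSpend, PriceTier, Seasonality}.
Enumerating:
  P1: WebVisits <- PriceTier -> AdSpend -> CouponUse
  P2: WebVisits <- Seasonality -> AdSpend -> CouponUse
  P3: WebVisits <- AdSpend -> CouponUse
That exhausts the simple backdoor paths. Count: 3.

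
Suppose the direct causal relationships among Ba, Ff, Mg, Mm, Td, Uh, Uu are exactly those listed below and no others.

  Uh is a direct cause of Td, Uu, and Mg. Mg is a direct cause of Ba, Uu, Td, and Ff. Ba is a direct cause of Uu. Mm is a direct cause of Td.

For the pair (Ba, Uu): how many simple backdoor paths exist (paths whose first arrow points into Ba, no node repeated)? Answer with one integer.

A backdoor path from Ba to Uu is any simple undirected path whose first edge points into Ba (i.e. leaves Ba via a parent).
Parents of Ba: {Mg}.
Enumerating:
  P1: Ba <- Mg <- Uh -> Uu
  P2: Ba <- Mg -> Td <- Uh -> Uu
  P3: Ba <- Mg -> Uu
That exhausts the simple backdoor paths. Count: 3.

3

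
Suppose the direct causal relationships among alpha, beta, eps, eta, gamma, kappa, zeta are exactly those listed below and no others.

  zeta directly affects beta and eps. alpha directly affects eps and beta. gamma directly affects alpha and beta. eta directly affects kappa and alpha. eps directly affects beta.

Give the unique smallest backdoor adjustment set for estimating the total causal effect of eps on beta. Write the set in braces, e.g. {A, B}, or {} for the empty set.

Variables eligible for adjustment (non-descendants of eps, excluding eps and beta): {alpha, eta, gamma, kappa, zeta}.
Backdoor paths from eps to beta:
  P1: eps <- zeta -> beta
  P2: eps <- alpha <- gamma -> beta
  P3: eps <- alpha -> beta
The empty set is not sufficient: P1 (eps <- zeta -> beta) has no collider blocking it and no conditioned non-collider, so it is open.
Try {alpha, zeta}:
  P1: blocked at fork node zeta ∈ conditioning set.
  P2: blocked at chain node alpha ∈ conditioning set.
  P3: blocked at fork node alpha ∈ conditioning set.
{alpha, zeta} contains no descendant of eps and blocks every backdoor path.
Every element of {alpha, zeta} is needed (dropping alpha leaves P2 open; dropping zeta leaves P1 open), so no proper subset is valid.
Among all size-2 subsets of the eligible variables, only {alpha, zeta} blocks every backdoor path, so it is the unique smallest valid adjustment set.

{alpha, zeta}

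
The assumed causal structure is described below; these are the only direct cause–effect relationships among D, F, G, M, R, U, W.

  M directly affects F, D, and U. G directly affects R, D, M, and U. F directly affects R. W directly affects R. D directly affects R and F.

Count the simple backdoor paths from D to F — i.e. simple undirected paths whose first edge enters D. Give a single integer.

6

A backdoor path from D to F is any simple undirected path whose first edge points into D (i.e. leaves D via a parent).
Parents of D: {G, M}.
Enumerating:
  P1: D <- G -> M -> F
  P2: D <- G -> U <- M -> F
  P3: D <- G -> R <- F
  P4: D <- M <- G -> R <- F
  P5: D <- M -> U <- G -> R <- F
  P6: D <- M -> F
That exhausts the simple backdoor paths. Count: 6.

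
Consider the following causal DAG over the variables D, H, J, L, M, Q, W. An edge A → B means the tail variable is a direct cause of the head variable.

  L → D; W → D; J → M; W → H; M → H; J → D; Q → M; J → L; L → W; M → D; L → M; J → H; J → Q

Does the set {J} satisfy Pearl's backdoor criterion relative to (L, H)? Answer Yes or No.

Yes

Backdoor paths from L to H (paths whose first edge points into L):
  P1: L <- J -> Q -> M -> H
  P2: L <- J -> Q -> M -> D <- W -> H
  P3: L <- J -> M -> H
  P4: L <- J -> M -> D <- W -> H
  P5: L <- J -> H
  P6: L <- J -> D <- W -> H
  P7: L <- J -> D <- M -> H
Condition 1 (no descendant of L in the set): holds — descendants of L are {D, H, M, W}; none are in {J}.
Condition 2 (every backdoor path blocked by {J}):
  P1: blocked at fork node J ∈ conditioning set.
  P2: blocked at fork node J ∈ conditioning set.
  P3: blocked at fork node J ∈ conditioning set.
  P4: blocked at fork node J ∈ conditioning set.
  P5: blocked at fork node J ∈ conditioning set.
  P6: blocked at fork node J ∈ conditioning set.
  P7: blocked at fork node J ∈ conditioning set.
{J} satisfies the backdoor criterion.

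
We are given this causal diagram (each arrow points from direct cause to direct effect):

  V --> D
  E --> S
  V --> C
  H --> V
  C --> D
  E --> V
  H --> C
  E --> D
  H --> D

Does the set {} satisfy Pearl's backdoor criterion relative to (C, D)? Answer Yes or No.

No

Backdoor paths from C to D (paths whose first edge points into C):
  P1: C <- H -> V <- E -> D
  P2: C <- H -> V -> D
  P3: C <- H -> D
  P4: C <- V <- E -> D
  P5: C <- V <- H -> D
  P6: C <- V -> D
Condition 1 (no descendant of C in the set): holds — descendants of C are {D}; none are in {}.
Condition 2 (every backdoor path blocked by {}):
  P1: blocked at collider V (neither it nor any descendant is in the conditioning set).
  P2: open — no interior node is in the conditioning set.
  P3: open — no interior node is in the conditioning set.
  P4: open — no interior node is in the conditioning set.
  P5: open — no interior node is in the conditioning set.
  P6: open — no interior node is in the conditioning set.
{} does not satisfy the backdoor criterion.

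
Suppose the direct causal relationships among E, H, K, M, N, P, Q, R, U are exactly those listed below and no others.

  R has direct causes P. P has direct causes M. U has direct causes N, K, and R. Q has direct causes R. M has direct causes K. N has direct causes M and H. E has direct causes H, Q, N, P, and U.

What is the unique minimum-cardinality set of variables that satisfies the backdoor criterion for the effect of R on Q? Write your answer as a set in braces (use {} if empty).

{}

Variables eligible for adjustment (non-descendants of R, excluding R and Q): {H, K, M, N, P}.
Backdoor paths from R to Q:
  P1: R <- P <- M <- K -> U <- N <- H -> E <- Q
  P2: R <- P <- M <- K -> U <- N -> E <- Q
  P3: R <- P <- M <- K -> U -> E <- Q
  P4: R <- P <- M -> N <- H -> E <- Q
  P5: R <- P <- M -> N -> U -> E <- Q
  P6: R <- P <- M -> N -> E <- Q
  P7: R <- P -> E <- Q
Each backdoor path contains an unconditioned collider, so every path is already blocked with the empty conditioning set:
  P1: blocked at collider U (neither it nor any descendant is in the conditioning set).
  P2: blocked at collider U (neither it nor any descendant is in the conditioning set).
  P3: blocked at collider E (neither it nor any descendant is in the conditioning set).
  P4: blocked at collider N (neither it nor any descendant is in the conditioning set).
  P5: blocked at collider E (neither it nor any descendant is in the conditioning set).
  P6: blocked at collider E (neither it nor any descendant is in the conditioning set).
  P7: blocked at collider E (neither it nor any descendant is in the conditioning set).
The empty set is therefore the unique smallest valid set.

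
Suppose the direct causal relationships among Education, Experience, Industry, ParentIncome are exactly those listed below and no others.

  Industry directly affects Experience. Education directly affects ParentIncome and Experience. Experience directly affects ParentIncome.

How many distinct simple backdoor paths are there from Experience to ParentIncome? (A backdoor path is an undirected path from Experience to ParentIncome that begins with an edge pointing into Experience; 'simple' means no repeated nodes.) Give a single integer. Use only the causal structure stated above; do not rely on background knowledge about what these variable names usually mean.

1

A backdoor path from Experience to ParentIncome is any simple undirected path whose first edge points into Experience (i.e. leaves Experience via a parent).
Parents of Experience: {Education, Industry}.
Enumerating:
  P1: Experience <- Education -> ParentIncome
That exhausts the simple backdoor paths. Count: 1.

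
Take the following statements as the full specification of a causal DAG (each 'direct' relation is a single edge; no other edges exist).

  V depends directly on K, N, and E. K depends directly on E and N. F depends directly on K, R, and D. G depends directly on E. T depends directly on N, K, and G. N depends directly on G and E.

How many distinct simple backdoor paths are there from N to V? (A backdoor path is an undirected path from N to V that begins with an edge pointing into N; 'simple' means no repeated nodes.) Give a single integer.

A backdoor path from N to V is any simple undirected path whose first edge points into N (i.e. leaves N via a parent).
Parents of N: {E, G}.
Enumerating:
  P1: N <- E -> G -> T <- K -> V
  P2: N <- E -> K -> V
  P3: N <- E -> V
  P4: N <- G <- E -> K -> V
  P5: N <- G <- E -> V
  P6: N <- G -> T <- K <- E -> V
  P7: N <- G -> T <- K -> V
That exhausts the simple backdoor paths. Count: 7.

7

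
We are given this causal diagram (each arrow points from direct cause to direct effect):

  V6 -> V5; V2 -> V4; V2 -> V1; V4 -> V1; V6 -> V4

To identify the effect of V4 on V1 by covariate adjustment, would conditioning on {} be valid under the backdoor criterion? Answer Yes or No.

Backdoor paths from V4 to V1 (paths whose first edge points into V4):
  P1: V4 <- V2 -> V1
Condition 1 (no descendant of V4 in the set): holds — descendants of V4 are {V1}; none are in {}.
Condition 2 (every backdoor path blocked by {}):
  P1: open — no interior node is in the conditioning set.
{} does not satisfy the backdoor criterion.

No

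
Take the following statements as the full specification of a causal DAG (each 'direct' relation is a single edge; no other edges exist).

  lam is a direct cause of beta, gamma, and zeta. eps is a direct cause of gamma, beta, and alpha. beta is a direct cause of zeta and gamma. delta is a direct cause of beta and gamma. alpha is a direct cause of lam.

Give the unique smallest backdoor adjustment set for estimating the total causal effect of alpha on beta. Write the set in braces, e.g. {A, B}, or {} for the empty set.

Variables eligible for adjustment (non-descendants of alpha, excluding alpha and beta): {delta, eps}.
Backdoor paths from alpha to beta:
  P1: alpha <- eps -> beta
  P2: alpha <- eps -> gamma <- delta -> beta
  P3: alpha <- eps -> gamma <- lam -> beta
  P4: alpha <- eps -> gamma <- lam -> zeta <- beta
  P5: alpha <- eps -> gamma <- beta
The empty set is not sufficient: P1 (alpha <- eps -> beta) has no collider blocking it and no conditioned non-collider, so it is open.
Try {eps}:
  P1: blocked at fork node eps ∈ conditioning set.
  P2: blocked at fork node eps ∈ conditioning set.
  P3: blocked at fork node eps ∈ conditioning set.
  P4: blocked at fork node eps ∈ conditioning set.
  P5: blocked at fork node eps ∈ conditioning set.
{eps} contains no descendant of alpha and blocks every backdoor path.
No other singleton works — e.g. {delta} leaves P1 open — so {eps} is the unique smallest valid adjustment set.

{eps}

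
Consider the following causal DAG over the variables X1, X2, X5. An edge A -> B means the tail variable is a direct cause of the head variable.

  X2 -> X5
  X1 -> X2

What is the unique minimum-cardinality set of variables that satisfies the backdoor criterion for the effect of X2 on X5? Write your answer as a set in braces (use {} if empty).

{}

Variables eligible for adjustment (non-descendants of X2, excluding X2 and X5): {X1}.
Backdoor paths from X2 to X5:
  (none)
With no backdoor paths the empty set already satisfies the criterion, and it is trivially minimal.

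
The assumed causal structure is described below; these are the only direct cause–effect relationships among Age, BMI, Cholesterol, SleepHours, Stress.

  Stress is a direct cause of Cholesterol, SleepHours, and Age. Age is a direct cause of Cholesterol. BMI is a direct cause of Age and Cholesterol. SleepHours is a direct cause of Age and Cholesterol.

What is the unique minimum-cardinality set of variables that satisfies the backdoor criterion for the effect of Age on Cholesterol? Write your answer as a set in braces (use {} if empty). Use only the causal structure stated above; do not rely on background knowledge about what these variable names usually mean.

{BMI, SleepHours, Stress}

Variables eligible for adjustment (non-descendants of Age, excluding Age and Cholesterol): {BMI, SleepHours, Stress}.
Backdoor paths from Age to Cholesterol:
  P1: Age <- Stress -> SleepHours -> Cholesterol
  P2: Age <- Stress -> Cholesterol
  P3: Age <- SleepHours <- Stress -> Cholesterol
  P4: Age <- SleepHours -> Cholesterol
  P5: Age <- BMI -> Cholesterol
The empty set is not sufficient: P1 (Age <- Stress -> SleepHours -> Cholesterol) has no collider blocking it and no conditioned non-collider, so it is open.
Try {BMI, SleepHours, Stress}:
  P1: blocked at fork node Stress ∈ conditioning set.
  P2: blocked at fork node Stress ∈ conditioning set.
  P3: blocked at chain node SleepHours ∈ conditioning set.
  P4: blocked at fork node SleepHours ∈ conditioning set.
  P5: blocked at fork node BMI ∈ conditioning set.
{BMI, SleepHours, Stress} contains no descendant of Age and blocks every backdoor path.
Every element of {BMI, SleepHours, Stress} is needed (dropping BMI leaves P5 open; dropping SleepHours leaves P4 open; dropping Stress leaves P2 open), so no proper subset is valid.
Among all size-3 subsets of the eligible variables, only {BMI, SleepHours, Stress} blocks every backdoor path, so it is the unique smallest valid adjustment set.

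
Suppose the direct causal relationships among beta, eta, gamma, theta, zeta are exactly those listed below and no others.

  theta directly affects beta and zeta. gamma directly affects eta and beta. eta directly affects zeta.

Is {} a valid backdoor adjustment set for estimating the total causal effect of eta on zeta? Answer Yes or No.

Yes

Backdoor paths from eta to zeta (paths whose first edge points into eta):
  P1: eta <- gamma -> beta <- theta -> zeta
Condition 1 (no descendant of eta in the set): holds — descendants of eta are {zeta}; none are in {}.
Condition 2 (every backdoor path blocked by {}):
  P1: blocked at collider beta (neither it nor any descendant is in the conditioning set).
{} satisfies the backdoor criterion.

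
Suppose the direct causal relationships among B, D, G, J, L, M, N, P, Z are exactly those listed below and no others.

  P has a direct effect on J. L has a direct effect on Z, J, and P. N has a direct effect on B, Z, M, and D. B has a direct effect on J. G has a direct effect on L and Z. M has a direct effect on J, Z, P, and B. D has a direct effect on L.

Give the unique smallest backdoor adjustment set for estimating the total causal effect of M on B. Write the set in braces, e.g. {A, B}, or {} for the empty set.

{N}

Variables eligible for adjustment (non-descendants of M, excluding M and B): {D, G, L, N}.
Backdoor paths from M to B:
  P1: M <- N -> B
  P2: M <- N -> D -> L -> P -> J <- B
  P3: M <- N -> D -> L -> J <- B
  P4: M <- N -> Z <- G -> L -> P -> J <- B
  P5: M <- N -> Z <- G -> L -> J <- B
  P6: M <- N -> Z <- L -> P -> J <- B
  P7: M <- N -> Z <- L -> J <- B
The empty set is not sufficient: P1 (M <- N -> B) has no collider blocking it and no conditioned non-collider, so it is open.
Try {N}:
  P1: blocked at fork node N ∈ conditioning set.
  P2: blocked at fork node N ∈ conditioning set.
  P3: blocked at fork node N ∈ conditioning set.
  P4: blocked at fork node N ∈ conditioning set.
  P5: blocked at fork node N ∈ conditioning set.
  P6: blocked at fork node N ∈ conditioning set.
  P7: blocked at fork node N ∈ conditioning set.
{N} contains no descendant of M and blocks every backdoor path.
No other singleton works — e.g. {G} leaves P1 open — so {N} is the unique smallest valid adjustment set.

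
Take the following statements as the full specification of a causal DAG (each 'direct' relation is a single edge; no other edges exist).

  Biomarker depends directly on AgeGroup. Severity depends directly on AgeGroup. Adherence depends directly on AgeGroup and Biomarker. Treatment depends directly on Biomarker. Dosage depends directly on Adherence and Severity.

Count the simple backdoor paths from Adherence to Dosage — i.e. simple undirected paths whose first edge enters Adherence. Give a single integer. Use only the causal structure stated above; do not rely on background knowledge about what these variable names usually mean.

A backdoor path from Adherence to Dosage is any simple undirected path whose first edge points into Adherence (i.e. leaves Adherence via a parent).
Parents of Adherence: {AgeGroup, Biomarker}.
Enumerating:
  P1: Adherence <- AgeGroup -> Severity -> Dosage
  P2: Adherence <- Biomarker <- AgeGroup -> Severity -> Dosage
That exhausts the simple backdoor paths. Count: 2.

2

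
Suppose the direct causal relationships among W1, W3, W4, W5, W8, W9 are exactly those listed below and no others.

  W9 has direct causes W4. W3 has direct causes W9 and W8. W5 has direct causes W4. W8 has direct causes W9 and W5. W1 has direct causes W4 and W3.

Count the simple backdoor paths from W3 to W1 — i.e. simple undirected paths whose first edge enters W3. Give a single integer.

A backdoor path from W3 to W1 is any simple undirected path whose first edge points into W3 (i.e. leaves W3 via a parent).
Parents of W3: {W8, W9}.
Enumerating:
  P1: W3 <- W9 <- W4 -> W1
  P2: W3 <- W9 -> W8 <- W5 <- W4 -> W1
  P3: W3 <- W8 <- W5 <- W4 -> W1
  P4: W3 <- W8 <- W9 <- W4 -> W1
That exhausts the simple backdoor paths. Count: 4.

4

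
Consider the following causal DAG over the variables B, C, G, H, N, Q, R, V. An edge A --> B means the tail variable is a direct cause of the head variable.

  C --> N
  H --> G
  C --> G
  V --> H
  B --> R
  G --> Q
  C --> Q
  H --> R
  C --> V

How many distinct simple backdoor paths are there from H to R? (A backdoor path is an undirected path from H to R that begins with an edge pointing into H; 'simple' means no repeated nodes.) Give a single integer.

0

A backdoor path from H to R is any simple undirected path whose first edge points into H (i.e. leaves H via a parent).
Parents of H: {V}.
No simple path from any parent of H reaches R without revisiting H, so there are no backdoor paths.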